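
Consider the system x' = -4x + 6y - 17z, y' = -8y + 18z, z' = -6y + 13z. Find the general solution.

Coefficient matrix A = [[-4, 6, -17], [0, -8, 18], [0, -6, 13]].
det(A - λI) = 0 gives eigenvalues λ = -4, 4, 1.
For λ=-4: eigenvector (1,0,0).
For λ=4: eigenvector (2,-3,-2).
For λ=1: eigenvector (-1,2,1).
General solution: C_1e^(-4t)(1,0,0) + C_2e^(4t)(2,-3,-2) + C_3e^(t)(-1,2,1).

x(t) = C_1e^(-4t) + 2C_2e^(4t) - C_3e^(t), y(t) = -3C_2e^(4t) + 2C_3e^(t), z(t) = -2C_2e^(4t) + C_3e^(t)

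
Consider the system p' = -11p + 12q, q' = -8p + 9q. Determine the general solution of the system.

Coefficient matrix A = [[-11, 12], [-8, 9]].
Characteristic polynomial det(A - λI) = λ^2 + 2λ - 3 = 0.
Eigenvalues λ = -3, 1.
For λ=-3: (A-λI) row 1 is [-8, 12], so an eigenvector is (3, 2).
For λ=1: (A-λI) row 1 is [-12, 12], so an eigenvector is (-1, -1).
General solution: K_1e^(-3t)(3,2) + K_2e^(t)(-1,-1).

p(t) = 3K_1e^(-3t) - K_2e^(t), q(t) = 2K_1e^(-3t) - K_2e^(t)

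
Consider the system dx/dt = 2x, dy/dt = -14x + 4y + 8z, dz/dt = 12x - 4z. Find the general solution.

x(t) = K_1e^(2t), y(t) = -K_1e^(2t) + K_2e^(-4t) + K_3e^(4t), z(t) = 2K_1e^(2t) - K_2e^(-4t)

Coefficient matrix A = [[2, 0, 0], [-14, 4, 8], [12, 0, -4]].
det(A - λI) = 0 gives eigenvalues λ = 2, -4, 4.
For λ=2: eigenvector (1,-1,2).
For λ=-4: eigenvector (0,1,-1).
For λ=4: eigenvector (0,1,0).
General solution: K_1e^(2t)(1,-1,2) + K_2e^(-4t)(0,1,-1) + K_3e^(4t)(0,1,0).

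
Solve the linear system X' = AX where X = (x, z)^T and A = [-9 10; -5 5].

x(t) = -c_1e^(-2t)sin(t) + 3c_1e^(-2t)cos(t) + 3c_2e^(-2t)sin(t) + c_2e^(-2t)cos(t), z(t) = -c_1e^(-2t)sin(t) + 2c_1e^(-2t)cos(t) + 2c_2e^(-2t)sin(t) + c_2e^(-2t)cos(t)

Coefficient matrix A = [[-9, 10], [-5, 5]].
Characteristic polynomial det(A - λI) = λ^2 + 4λ + 5 = 0.
Eigenvalues λ = -2 ± i (complex conjugate pair).
For λ=-2+i: an eigenvector is (3,2) - i(-1,-1) = (3 + i, 2 + i).
A real fundamental pair from Re and Im of e^((-2+i)t)v: X_1 = e^(-2t)(cos(t)·(3,2) + sin(t)·(-1,-1)), X_2 = e^(-2t)(sin(t)·(3,2) - cos(t)·(-1,-1)).
General solution: c_1X_1 + c_2X_2.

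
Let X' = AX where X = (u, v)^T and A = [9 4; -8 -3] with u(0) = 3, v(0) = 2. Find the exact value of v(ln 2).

-236

A = [[9,4],[-8,-3]]; eigenvalues λ = 5, 1.
Eigenvectors: (1,-1) for λ=5, (1,-2) for λ=1.
From the initial condition, c_1 = 8, c_2 = -5.
v(ln 2) = (8)(2^5)(-1) + (-5)(2^1)(-2) = -236.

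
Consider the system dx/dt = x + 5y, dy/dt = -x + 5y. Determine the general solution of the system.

Coefficient matrix A = [[1, 5], [-1, 5]].
Characteristic polynomial det(A - λI) = λ^2 - 6λ + 10 = 0.
Eigenvalues λ = 3 ± i (complex conjugate pair).
For λ=3+i: an eigenvector is (2,1) - i(1,0) = (2 - i, 1).
A real fundamental pair from Re and Im of e^((3+i)t)v: X_1 = e^(3t)(cos(t)·(2,1) + sin(t)·(1,0)), X_2 = e^(3t)(sin(t)·(2,1) - cos(t)·(1,0)).
General solution: c_1X_1 + c_2X_2.

x(t) = c_1e^(3t)sin(t) + 2c_1e^(3t)cos(t) + 2c_2e^(3t)sin(t) - c_2e^(3t)cos(t), y(t) = c_1e^(3t)cos(t) + c_2e^(3t)sin(t)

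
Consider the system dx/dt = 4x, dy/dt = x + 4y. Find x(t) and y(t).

x(t) = -c_2e^(4t), y(t) = -c_1e^(4t) - c_2te^(4t) + 2c_2e^(4t)

Coefficient matrix A = [[4, 0], [1, 4]].
Characteristic polynomial det(A - λI) = λ^2 - 8λ + 16 = 0.
Single eigenvalue λ = 4 with algebraic multiplicity 2.
Eigenvector v = (0,-1); generalized eigenvector w with (A-λI)w=v is (-1,2).
General solution: e^(4t)[c_1·v + c_2·(t·v + w)].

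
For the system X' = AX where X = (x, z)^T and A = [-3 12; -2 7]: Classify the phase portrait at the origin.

unstable node

A = [[-3,12],[-2,7]]; det(A-λI) = λ^2 - 4λ + 3.
λ = 1, 3: both positive.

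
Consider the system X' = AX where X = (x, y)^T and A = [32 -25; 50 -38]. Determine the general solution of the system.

Coefficient matrix A = [[32, -25], [50, -38]].
Characteristic polynomial det(A - λI) = λ^2 + 6λ + 34 = 0.
Eigenvalues λ = -3 ± 5i (complex conjugate pair).
For λ=-3+5i: an eigenvector is (2,3) - i(-1,-1) = (2 + i, 3 + i).
A real fundamental pair from Re and Im of e^((-3+5i)t)v: X_1 = e^(-3t)(cos(5t)·(2,3) + sin(5t)·(-1,-1)), X_2 = e^(-3t)(sin(5t)·(2,3) - cos(5t)·(-1,-1)).
General solution: K_1X_1 + K_2X_2.

x(t) = -K_1e^(-3t)sin(5t) + 2K_1e^(-3t)cos(5t) + 2K_2e^(-3t)sin(5t) + K_2e^(-3t)cos(5t), y(t) = -K_1e^(-3t)sin(5t) + 3K_1e^(-3t)cos(5t) + 3K_2e^(-3t)sin(5t) + K_2e^(-3t)cos(5t)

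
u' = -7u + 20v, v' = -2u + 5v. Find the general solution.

u(t) = K_1e^(-t)sin(2t) + 3K_1e^(-t)cos(2t) + 3K_2e^(-t)sin(2t) - K_2e^(-t)cos(2t), v(t) = K_1e^(-t)cos(2t) + K_2e^(-t)sin(2t)

Coefficient matrix A = [[-7, 20], [-2, 5]].
Characteristic polynomial det(A - λI) = λ^2 + 2λ + 5 = 0.
Eigenvalues λ = -1 ± 2i (complex conjugate pair).
For λ=-1+2i: an eigenvector is (3,1) - i(1,0) = (3 - i, 1).
A real fundamental pair from Re and Im of e^((-1+2i)t)v: X_1 = e^(-t)(cos(2t)·(3,1) + sin(2t)·(1,0)), X_2 = e^(-t)(sin(2t)·(3,1) - cos(2t)·(1,0)).
General solution: K_1X_1 + K_2X_2.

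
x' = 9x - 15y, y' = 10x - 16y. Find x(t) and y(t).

Coefficient matrix A = [[9, -15], [10, -16]].
Characteristic polynomial det(A - λI) = λ^2 + 7λ + 6 = 0.
Eigenvalues λ = -6, -1.
For λ=-6: (A-λI) row 1 is [15, -15], so an eigenvector is (1, 1).
For λ=-1: (A-λI) row 1 is [10, -15], so an eigenvector is (3, 2).
General solution: C_1e^(-6t)(1,1) + C_2e^(-t)(3,2).

x(t) = C_1e^(-6t) + 3C_2e^(-t), y(t) = C_1e^(-6t) + 2C_2e^(-t)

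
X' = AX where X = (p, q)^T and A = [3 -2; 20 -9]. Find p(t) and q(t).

p(t) = -C_1e^(-3t)cos(2t) - C_2e^(-3t)sin(2t), q(t) = -C_1e^(-3t)sin(2t) - 3C_1e^(-3t)cos(2t) - 3C_2e^(-3t)sin(2t) + C_2e^(-3t)cos(2t)

Coefficient matrix A = [[3, -2], [20, -9]].
Characteristic polynomial det(A - λI) = λ^2 + 6λ + 13 = 0.
Eigenvalues λ = -3 ± 2i (complex conjugate pair).
For λ=-3+2i: an eigenvector is (-1,-3) - i(0,-1) = (-1, -3 + i).
A real fundamental pair from Re and Im of e^((-3+2i)t)v: X_1 = e^(-3t)(cos(2t)·(-1,-3) + sin(2t)·(0,-1)), X_2 = e^(-3t)(sin(2t)·(-1,-3) - cos(2t)·(0,-1)).
General solution: C_1X_1 + C_2X_2.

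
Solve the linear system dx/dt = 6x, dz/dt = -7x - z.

x(t) = -C_1e^(6t), z(t) = C_1e^(6t) + C_2e^(-t)

Coefficient matrix A = [[6, 0], [-7, -1]].
Characteristic polynomial det(A - λI) = λ^2 - 5λ - 6 = 0.
Eigenvalues λ = 6, -1.
For λ=6: (A-λI) row 2 is [-7, -7], so an eigenvector is (-1, 1).
For λ=-1: (A-λI) row 1 is [7, 0], so an eigenvector is (0, 1).
General solution: C_1e^(6t)(-1,1) + C_2e^(-t)(0,1).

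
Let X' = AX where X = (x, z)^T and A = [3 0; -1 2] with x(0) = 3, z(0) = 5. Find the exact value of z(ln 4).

-64

A = [[3,0],[-1,2]]; eigenvalues λ = 2, 3.
Eigenvectors: (0,-1) for λ=2, (1,-1) for λ=3.
From the initial condition, c_1 = -8, c_2 = 3.
z(ln 4) = (-8)(4^2)(-1) + (3)(4^3)(-1) = -64.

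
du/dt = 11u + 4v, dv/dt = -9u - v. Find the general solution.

Coefficient matrix A = [[11, 4], [-9, -1]].
Characteristic polynomial det(A - λI) = λ^2 - 10λ + 25 = 0.
Single eigenvalue λ = 5 with algebraic multiplicity 2.
Eigenvector v = (2,-3); generalized eigenvector w with (A-λI)w=v is (-1,2).
General solution: e^(5t)[K_1·v + K_2·(t·v + w)].

u(t) = 2K_1e^(5t) + 2K_2te^(5t) - K_2e^(5t), v(t) = -3K_1e^(5t) - 3K_2te^(5t) + 2K_2e^(5t)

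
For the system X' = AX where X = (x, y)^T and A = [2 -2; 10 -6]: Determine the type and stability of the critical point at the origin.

A = [[2,-2],[10,-6]]; det(A-λI) = λ^2 + 4λ + 8.
λ = -2 ± 2i: negative real part.

stable spiral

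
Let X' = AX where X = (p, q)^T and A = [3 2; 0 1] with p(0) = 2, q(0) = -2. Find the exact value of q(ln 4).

A = [[3,2],[0,1]]; eigenvalues λ = 1, 3.
Eigenvectors: (1,-1) for λ=1, (-1,0) for λ=3.
From the initial condition, c_1 = 2, c_2 = 0.
q(ln 4) = (2)(4^1)(-1) + (0)(4^3)(0) = -8.

-8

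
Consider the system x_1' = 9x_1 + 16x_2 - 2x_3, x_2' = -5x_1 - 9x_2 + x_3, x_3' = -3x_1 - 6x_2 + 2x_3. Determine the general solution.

x_1(t) = -2c_1e^(2t) - 3c_2e^(-t) + 2c_3e^(t), x_2(t) = c_1e^(2t) + 2c_2e^(-t) - c_3e^(t), x_3(t) = c_1e^(2t) + c_2e^(-t)

Coefficient matrix A = [[9, 16, -2], [-5, -9, 1], [-3, -6, 2]].
det(A - λI) = 0 gives eigenvalues λ = 2, -1, 1.
For λ=2: eigenvector (-2,1,1).
For λ=-1: eigenvector (-3,2,1).
For λ=1: eigenvector (2,-1,0).
General solution: c_1e^(2t)(-2,1,1) + c_2e^(-t)(-3,2,1) + c_3e^(t)(2,-1,0).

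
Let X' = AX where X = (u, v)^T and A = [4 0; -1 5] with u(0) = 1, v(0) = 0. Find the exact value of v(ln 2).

A = [[4,0],[-1,5]]; eigenvalues λ = 5, 4.
Eigenvectors: (0,-1) for λ=5, (1,1) for λ=4.
From the initial condition, c_1 = 1, c_2 = 1.
v(ln 2) = (1)(2^5)(-1) + (1)(2^4)(1) = -16.

-16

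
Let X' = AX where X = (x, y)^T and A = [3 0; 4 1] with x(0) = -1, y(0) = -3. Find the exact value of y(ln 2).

A = [[3,0],[4,1]]; eigenvalues λ = 3, 1.
Eigenvectors: (1,2) for λ=3, (0,-1) for λ=1.
From the initial condition, c_1 = -1, c_2 = 1.
y(ln 2) = (-1)(2^3)(2) + (1)(2^1)(-1) = -18.

-18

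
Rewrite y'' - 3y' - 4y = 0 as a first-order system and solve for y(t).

y(t) = c_1e^(4t) + c_2e^(-t)

Let x_1 = y, x_2 = y'. Then x_1' = x_2 and x_2' = 4x_1 + 3x_2.
A = [[0,1],[4,3]]; det(A-λI) = λ^2 - 3λ - 4.
Eigenvalues λ = 4, -1 with eigenvectors (1,4), (1,-1).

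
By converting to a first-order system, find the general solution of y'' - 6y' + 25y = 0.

y(t) = K_1e^(3t)cos(4t) + K_2e^(3t)sin(4t)

Let x_1 = y, x_2 = y'. Then x_1' = x_2 and x_2' = -25x_1 + 6x_2.
A = [[0,1],[-25,6]]; det(A-λI) = λ^2 - 6λ + 25.
Eigenvalues λ = 3 ± 4i.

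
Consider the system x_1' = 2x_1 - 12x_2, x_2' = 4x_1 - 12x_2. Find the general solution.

x_1(t) = 2C_1e^(-4t) + 3C_2e^(-6t), x_2(t) = C_1e^(-4t) + 2C_2e^(-6t)

Coefficient matrix A = [[2, -12], [4, -12]].
Characteristic polynomial det(A - λI) = λ^2 + 10λ + 24 = 0.
Eigenvalues λ = -4, -6.
For λ=-4: (A-λI) row 1 is [6, -12], so an eigenvector is (2, 1).
For λ=-6: (A-λI) row 1 is [8, -12], so an eigenvector is (3, 2).
General solution: C_1e^(-4t)(2,1) + C_2e^(-6t)(3,2).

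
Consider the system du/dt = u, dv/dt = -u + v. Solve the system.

u(t) = -c_2e^(t), v(t) = c_1e^(t) + c_2te^(t)

Coefficient matrix A = [[1, 0], [-1, 1]].
Characteristic polynomial det(A - λI) = λ^2 - 2λ + 1 = 0.
Single eigenvalue λ = 1 with algebraic multiplicity 2.
Eigenvector v = (0,1); generalized eigenvector w with (A-λI)w=v is (-1,0).
General solution: e^(t)[c_1·v + c_2·(t·v + w)].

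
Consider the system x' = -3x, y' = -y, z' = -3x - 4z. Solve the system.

x(t) = -c_3e^(-3t), y(t) = c_2e^(-t), z(t) = c_1e^(-4t) + 3c_3e^(-3t)

Coefficient matrix A = [[-3, 0, 0], [0, -1, 0], [-3, 0, -4]].
det(A - λI) = 0 gives eigenvalues λ = -4, -1, -3.
For λ=-4: eigenvector (0,0,1).
For λ=-1: eigenvector (0,1,0).
For λ=-3: eigenvector (-1,0,3).
General solution: c_1e^(-4t)(0,0,1) + c_2e^(-t)(0,1,0) + c_3e^(-3t)(-1,0,3).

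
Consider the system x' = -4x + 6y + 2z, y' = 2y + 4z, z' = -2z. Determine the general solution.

Coefficient matrix A = [[-4, 6, 2], [0, 2, 4], [0, 0, -2]].
det(A - λI) = 0 gives eigenvalues λ = 2, -4, -2.
For λ=2: eigenvector (1,1,0).
For λ=-4: eigenvector (1,0,0).
For λ=-2: eigenvector (-2,-1,1).
General solution: C_1e^(2t)(1,1,0) + C_2e^(-4t)(1,0,0) + C_3e^(-2t)(-2,-1,1).

x(t) = C_1e^(2t) + C_2e^(-4t) - 2C_3e^(-2t), y(t) = C_1e^(2t) - C_3e^(-2t), z(t) = C_3e^(-2t)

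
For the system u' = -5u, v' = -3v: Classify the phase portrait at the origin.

A = [[-5,0],[0,-3]]; det(A-λI) = λ^2 + 8λ + 15.
λ = -3, -5: both negative.

stable node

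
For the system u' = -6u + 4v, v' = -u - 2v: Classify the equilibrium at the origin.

A = [[-6,4],[-1,-2]]; det(A-λI) = λ^2 + 8λ + 16.
repeated λ = -4 with a single eigenvector.

stable improper node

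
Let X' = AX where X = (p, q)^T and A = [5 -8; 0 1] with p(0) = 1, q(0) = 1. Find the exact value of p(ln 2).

A = [[5,-8],[0,1]]; eigenvalues λ = 1, 5.
Eigenvectors: (-2,-1) for λ=1, (1,0) for λ=5.
From the initial condition, c_1 = -1, c_2 = -1.
p(ln 2) = (-1)(2^1)(-2) + (-1)(2^5)(1) = -28.

-28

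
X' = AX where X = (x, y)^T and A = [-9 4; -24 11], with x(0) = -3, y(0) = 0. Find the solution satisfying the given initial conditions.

Coefficient matrix A = [[-9, 4], [-24, 11]].
Characteristic polynomial det(A - λI) = λ^2 - 2λ - 3 = 0.
Eigenvalues λ = -1, 3.
For λ=-1: (A-λI) row 1 is [-8, 4], so an eigenvector is (1, 2).
For λ=3: (A-λI) row 1 is [-12, 4], so an eigenvector is (-1, -3).
General solution: K_1e^(-t)(1,2) + K_2e^(3t)(-1,-3).
Applying x(0)=-3, y(0)=0 gives K_1=-9, K_2=-6.

x(t) = 6e^(3t) - 9e^(-t), y(t) = 18e^(3t) - 18e^(-t)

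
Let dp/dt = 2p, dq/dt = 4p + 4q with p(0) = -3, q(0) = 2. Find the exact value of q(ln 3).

A = [[2,0],[4,4]]; eigenvalues λ = 2, 4.
Eigenvectors: (-1,2) for λ=2, (0,1) for λ=4.
From the initial condition, c_1 = 3, c_2 = -4.
q(ln 3) = (3)(3^2)(2) + (-4)(3^4)(1) = -270.

-270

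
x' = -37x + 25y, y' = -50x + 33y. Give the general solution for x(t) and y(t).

x(t) = 2K_1e^(-2t)sin(5t) - K_1e^(-2t)cos(5t) - K_2e^(-2t)sin(5t) - 2K_2e^(-2t)cos(5t), y(t) = 3K_1e^(-2t)sin(5t) - K_1e^(-2t)cos(5t) - K_2e^(-2t)sin(5t) - 3K_2e^(-2t)cos(5t)

Coefficient matrix A = [[-37, 25], [-50, 33]].
Characteristic polynomial det(A - λI) = λ^2 + 4λ + 29 = 0.
Eigenvalues λ = -2 ± 5i (complex conjugate pair).
For λ=-2+5i: an eigenvector is (-1,-1) - i(2,3) = (-1 - 2i, -1 - 3i).
A real fundamental pair from Re and Im of e^((-2+5i)t)v: X_1 = e^(-2t)(cos(5t)·(-1,-1) + sin(5t)·(2,3)), X_2 = e^(-2t)(sin(5t)·(-1,-1) - cos(5t)·(2,3)).
General solution: K_1X_1 + K_2X_2.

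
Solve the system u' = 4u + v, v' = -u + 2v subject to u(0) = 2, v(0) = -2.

Coefficient matrix A = [[4, 1], [-1, 2]].
Characteristic polynomial det(A - λI) = λ^2 - 6λ + 9 = 0.
Single eigenvalue λ = 3 with algebraic multiplicity 2.
Eigenvector v = (-1,1); generalized eigenvector w with (A-λI)w=v is (-2,1).
General solution: e^(3t)[c_1·v + c_2·(t·v + w)].
Applying u(0)=2, v(0)=-2 gives c_1=-2, c_2=0.

u(t) = 2e^(3t), v(t) = -2e^(3t)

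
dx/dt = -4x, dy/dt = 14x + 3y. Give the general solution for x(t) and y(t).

Coefficient matrix A = [[-4, 0], [14, 3]].
Characteristic polynomial det(A - λI) = λ^2 + λ - 12 = 0.
Eigenvalues λ = 3, -4.
For λ=3: (A-λI) row 1 is [-7, 0], so an eigenvector is (0, -1).
For λ=-4: (A-λI) row 2 is [14, 7], so an eigenvector is (-1, 2).
General solution: c_1e^(3t)(0,-1) + c_2e^(-4t)(-1,2).

x(t) = -c_2e^(-4t), y(t) = -c_1e^(3t) + 2c_2e^(-4t)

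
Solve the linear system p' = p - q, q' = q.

p(t) = -C_1e^(t) - C_2te^(t) - 2C_2e^(t), q(t) = C_2e^(t)

Coefficient matrix A = [[1, -1], [0, 1]].
Characteristic polynomial det(A - λI) = λ^2 - 2λ + 1 = 0.
Single eigenvalue λ = 1 with algebraic multiplicity 2.
Eigenvector v = (-1,0); generalized eigenvector w with (A-λI)w=v is (-2,1).
General solution: e^(t)[C_1·v + C_2·(t·v + w)].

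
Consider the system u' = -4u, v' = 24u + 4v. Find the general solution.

Coefficient matrix A = [[-4, 0], [24, 4]].
Characteristic polynomial det(A - λI) = λ^2 - 16 = 0.
Eigenvalues λ = -4, 4.
For λ=-4: (A-λI) row 2 is [24, 8], so an eigenvector is (-1, 3).
For λ=4: (A-λI) row 1 is [-8, 0], so an eigenvector is (0, -1).
General solution: c_1e^(-4t)(-1,3) + c_2e^(4t)(0,-1).

u(t) = -c_1e^(-4t), v(t) = 3c_1e^(-4t) - c_2e^(4t)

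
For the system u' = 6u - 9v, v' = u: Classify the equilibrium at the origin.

unstable improper node

A = [[6,-9],[1,0]]; det(A-λI) = λ^2 - 6λ + 9.
repeated λ = 3 with a single eigenvector.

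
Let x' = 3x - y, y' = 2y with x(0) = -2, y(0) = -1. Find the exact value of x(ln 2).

A = [[3,-1],[0,2]]; eigenvalues λ = 2, 3.
Eigenvectors: (-1,-1) for λ=2, (1,0) for λ=3.
From the initial condition, c_1 = 1, c_2 = -1.
x(ln 2) = (1)(2^2)(-1) + (-1)(2^3)(1) = -12.

-12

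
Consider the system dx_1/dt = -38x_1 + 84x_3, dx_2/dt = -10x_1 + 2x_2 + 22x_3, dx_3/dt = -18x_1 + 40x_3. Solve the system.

Coefficient matrix A = [[-38, 0, 84], [-10, 2, 22], [-18, 0, 40]].
det(A - λI) = 0 gives eigenvalues λ = -2, 2, 4.
For λ=-2: eigenvector (7,1,3).
For λ=2: eigenvector (0,1,0).
For λ=4: eigenvector (2,1,1).
General solution: c_1e^(-2t)(7,1,3) + c_2e^(2t)(0,1,0) + c_3e^(4t)(2,1,1).

x_1(t) = 7c_1e^(-2t) + 2c_3e^(4t), x_2(t) = c_1e^(-2t) + c_2e^(2t) + c_3e^(4t), x_3(t) = 3c_1e^(-2t) + c_3e^(4t)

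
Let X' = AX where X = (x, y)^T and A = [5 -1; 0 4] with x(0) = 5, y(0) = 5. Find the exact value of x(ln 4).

A = [[5,-1],[0,4]]; eigenvalues λ = 4, 5.
Eigenvectors: (1,1) for λ=4, (-1,0) for λ=5.
From the initial condition, c_1 = 5, c_2 = 0.
x(ln 4) = (5)(4^4)(1) + (0)(4^5)(-1) = 1280.

1280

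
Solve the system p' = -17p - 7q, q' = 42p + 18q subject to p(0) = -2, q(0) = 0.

p(t) = 4e^(4t) - 6e^(-3t), q(t) = -12e^(4t) + 12e^(-3t)

Coefficient matrix A = [[-17, -7], [42, 18]].
Characteristic polynomial det(A - λI) = λ^2 - λ - 12 = 0.
Eigenvalues λ = -3, 4.
For λ=-3: (A-λI) row 1 is [-14, -7], so an eigenvector is (1, -2).
For λ=4: (A-λI) row 1 is [-21, -7], so an eigenvector is (-1, 3).
General solution: K_1e^(-3t)(1,-2) + K_2e^(4t)(-1,3).
Applying p(0)=-2, q(0)=0 gives K_1=-6, K_2=-4.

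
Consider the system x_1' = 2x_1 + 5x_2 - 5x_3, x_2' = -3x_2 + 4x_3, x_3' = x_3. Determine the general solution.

x_1(t) = K_1e^(-3t) + K_3e^(2t), x_2(t) = -K_1e^(-3t) + K_2e^(t), x_3(t) = K_2e^(t)

Coefficient matrix A = [[2, 5, -5], [0, -3, 4], [0, 0, 1]].
det(A - λI) = 0 gives eigenvalues λ = -3, 1, 2.
For λ=-3: eigenvector (1,-1,0).
For λ=1: eigenvector (0,1,1).
For λ=2: eigenvector (1,0,0).
General solution: K_1e^(-3t)(1,-1,0) + K_2e^(t)(0,1,1) + K_3e^(2t)(1,0,0).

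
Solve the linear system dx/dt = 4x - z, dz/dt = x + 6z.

Coefficient matrix A = [[4, -1], [1, 6]].
Characteristic polynomial det(A - λI) = λ^2 - 10λ + 25 = 0.
Single eigenvalue λ = 5 with algebraic multiplicity 2.
Eigenvector v = (-1,1); generalized eigenvector w with (A-λI)w=v is (-2,3).
General solution: e^(5t)[c_1·v + c_2·(t·v + w)].

x(t) = -c_1e^(5t) - c_2te^(5t) - 2c_2e^(5t), z(t) = c_1e^(5t) + c_2te^(5t) + 3c_2e^(5t)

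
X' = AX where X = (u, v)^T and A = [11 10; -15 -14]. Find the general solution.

Coefficient matrix A = [[11, 10], [-15, -14]].
Characteristic polynomial det(A - λI) = λ^2 + 3λ - 4 = 0.
Eigenvalues λ = 1, -4.
For λ=1: (A-λI) row 1 is [10, 10], so an eigenvector is (1, -1).
For λ=-4: (A-λI) row 1 is [15, 10], so an eigenvector is (-2, 3).
General solution: K_1e^(t)(1,-1) + K_2e^(-4t)(-2,3).

u(t) = K_1e^(t) - 2K_2e^(-4t), v(t) = -K_1e^(t) + 3K_2e^(-4t)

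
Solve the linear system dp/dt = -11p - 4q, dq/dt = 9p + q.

Coefficient matrix A = [[-11, -4], [9, 1]].
Characteristic polynomial det(A - λI) = λ^2 + 10λ + 25 = 0.
Single eigenvalue λ = -5 with algebraic multiplicity 2.
Eigenvector v = (2,-3); generalized eigenvector w with (A-λI)w=v is (-1,1).
General solution: e^(-5t)[c_1·v + c_2·(t·v + w)].

p(t) = 2c_1e^(-5t) + 2c_2te^(-5t) - c_2e^(-5t), q(t) = -3c_1e^(-5t) - 3c_2te^(-5t) + c_2e^(-5t)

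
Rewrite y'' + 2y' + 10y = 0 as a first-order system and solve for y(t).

y(t) = K_1e^(-t)cos(3t) + K_2e^(-t)sin(3t)

Let x_1 = y, x_2 = y'. Then x_1' = x_2 and x_2' = -10x_1 - 2x_2.
A = [[0,1],[-10,-2]]; det(A-λI) = λ^2 + 2λ + 10.
Eigenvalues λ = -1 ± 3i.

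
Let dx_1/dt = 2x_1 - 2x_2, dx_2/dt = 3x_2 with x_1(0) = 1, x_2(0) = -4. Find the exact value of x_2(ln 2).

A = [[2,-2],[0,3]]; eigenvalues λ = 2, 3.
Eigenvectors: (-1,0) for λ=2, (-2,1) for λ=3.
From the initial condition, c_1 = 7, c_2 = -4.
x_2(ln 2) = (7)(2^2)(0) + (-4)(2^3)(1) = -32.

-32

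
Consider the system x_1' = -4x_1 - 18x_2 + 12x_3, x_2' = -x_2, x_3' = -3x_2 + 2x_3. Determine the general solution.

Coefficient matrix A = [[-4, -18, 12], [0, -1, 0], [0, -3, 2]].
det(A - λI) = 0 gives eigenvalues λ = -1, -4, 2.
For λ=-1: eigenvector (-2,1,1).
For λ=-4: eigenvector (1,0,0).
For λ=2: eigenvector (2,0,1).
General solution: c_1e^(-t)(-2,1,1) + c_2e^(-4t)(1,0,0) + c_3e^(2t)(2,0,1).

x_1(t) = -2c_1e^(-t) + c_2e^(-4t) + 2c_3e^(2t), x_2(t) = c_1e^(-t), x_3(t) = c_1e^(-t) + c_3e^(2t)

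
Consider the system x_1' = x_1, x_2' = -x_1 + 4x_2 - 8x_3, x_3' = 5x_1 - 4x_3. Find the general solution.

x_1(t) = C_1e^(t), x_2(t) = 3C_1e^(t) + C_2e^(4t) + C_3e^(-4t), x_3(t) = C_1e^(t) + C_3e^(-4t)

Coefficient matrix A = [[1, 0, 0], [-1, 4, -8], [5, 0, -4]].
det(A - λI) = 0 gives eigenvalues λ = 1, 4, -4.
For λ=1: eigenvector (1,3,1).
For λ=4: eigenvector (0,1,0).
For λ=-4: eigenvector (0,1,1).
General solution: C_1e^(t)(1,3,1) + C_2e^(4t)(0,1,0) + C_3e^(-4t)(0,1,1).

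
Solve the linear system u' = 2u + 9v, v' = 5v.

u(t) = -3C_1e^(5t) + C_2e^(2t), v(t) = -C_1e^(5t)

Coefficient matrix A = [[2, 9], [0, 5]].
Characteristic polynomial det(A - λI) = λ^2 - 7λ + 10 = 0.
Eigenvalues λ = 5, 2.
For λ=5: (A-λI) row 1 is [-3, 9], so an eigenvector is (-3, -1).
For λ=2: (A-λI) row 1 is [0, 9], so an eigenvector is (1, 0).
General solution: C_1e^(5t)(-3,-1) + C_2e^(2t)(1,0).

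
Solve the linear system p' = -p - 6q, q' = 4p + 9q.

p(t) = c_1e^(5t) + 3c_2e^(3t), q(t) = -c_1e^(5t) - 2c_2e^(3t)

Coefficient matrix A = [[-1, -6], [4, 9]].
Characteristic polynomial det(A - λI) = λ^2 - 8λ + 15 = 0.
Eigenvalues λ = 5, 3.
For λ=5: (A-λI) row 1 is [-6, -6], so an eigenvector is (1, -1).
For λ=3: (A-λI) row 1 is [-4, -6], so an eigenvector is (3, -2).
General solution: c_1e^(5t)(1,-1) + c_2e^(3t)(3,-2).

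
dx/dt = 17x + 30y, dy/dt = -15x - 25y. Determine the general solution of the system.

Coefficient matrix A = [[17, 30], [-15, -25]].
Characteristic polynomial det(A - λI) = λ^2 + 8λ + 25 = 0.
Eigenvalues λ = -4 ± 3i (complex conjugate pair).
For λ=-4+3i: an eigenvector is (-3,2) - i(-1,1) = (-3 + i, 2 - i).
A real fundamental pair from Re and Im of e^((-4+3i)t)v: X_1 = e^(-4t)(cos(3t)·(-3,2) + sin(3t)·(-1,1)), X_2 = e^(-4t)(sin(3t)·(-3,2) - cos(3t)·(-1,1)).
General solution: K_1X_1 + K_2X_2.

x(t) = -K_1e^(-4t)sin(3t) - 3K_1e^(-4t)cos(3t) - 3K_2e^(-4t)sin(3t) + K_2e^(-4t)cos(3t), y(t) = K_1e^(-4t)sin(3t) + 2K_1e^(-4t)cos(3t) + 2K_2e^(-4t)sin(3t) - K_2e^(-4t)cos(3t)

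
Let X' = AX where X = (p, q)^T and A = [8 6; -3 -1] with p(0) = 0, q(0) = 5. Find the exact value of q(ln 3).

-1125

A = [[8,6],[-3,-1]]; eigenvalues λ = 2, 5.
Eigenvectors: (1,-1) for λ=2, (-2,1) for λ=5.
From the initial condition, c_1 = -10, c_2 = -5.
q(ln 3) = (-10)(3^2)(-1) + (-5)(3^5)(1) = -1125.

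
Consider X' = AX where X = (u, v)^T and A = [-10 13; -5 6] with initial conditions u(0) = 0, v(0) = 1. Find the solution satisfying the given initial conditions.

Coefficient matrix A = [[-10, 13], [-5, 6]].
Characteristic polynomial det(A - λI) = λ^2 + 4λ + 5 = 0.
Eigenvalues λ = -2 ± i (complex conjugate pair).
For λ=-2+i: an eigenvector is (3,2) - i(2,1) = (3 - 2i, 2 - i).
A real fundamental pair from Re and Im of e^((-2+i)t)v: X_1 = e^(-2t)(cos(t)·(3,2) + sin(t)·(2,1)), X_2 = e^(-2t)(sin(t)·(3,2) - cos(t)·(2,1)).
General solution: K_1X_1 + K_2X_2.
Applying u(0)=0, v(0)=1 gives K_1=2, K_2=3.

u(t) = 13e^(-2t)sin(t), v(t) = 8e^(-2t)sin(t) + e^(-2t)cos(t)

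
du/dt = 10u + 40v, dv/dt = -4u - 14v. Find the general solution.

Coefficient matrix A = [[10, 40], [-4, -14]].
Characteristic polynomial det(A - λI) = λ^2 + 4λ + 20 = 0.
Eigenvalues λ = -2 ± 4i (complex conjugate pair).
For λ=-2+4i: an eigenvector is (1,0) - i(3,-1) = (1 - 3i, 0 + i).
A real fundamental pair from Re and Im of e^((-2+4i)t)v: X_1 = e^(-2t)(cos(4t)·(1,0) + sin(4t)·(3,-1)), X_2 = e^(-2t)(sin(4t)·(1,0) - cos(4t)·(3,-1)).
General solution: K_1X_1 + K_2X_2.

u(t) = 3K_1e^(-2t)sin(4t) + K_1e^(-2t)cos(4t) + K_2e^(-2t)sin(4t) - 3K_2e^(-2t)cos(4t), v(t) = -K_1e^(-2t)sin(4t) + K_2e^(-2t)cos(4t)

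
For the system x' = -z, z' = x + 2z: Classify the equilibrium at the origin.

unstable improper node

A = [[0,-1],[1,2]]; det(A-λI) = λ^2 - 2λ + 1.
repeated λ = 1 with a single eigenvector.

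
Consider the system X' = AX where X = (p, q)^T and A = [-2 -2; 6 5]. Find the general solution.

p(t) = -c_1e^(2t) - 2c_2e^(t), q(t) = 2c_1e^(2t) + 3c_2e^(t)

Coefficient matrix A = [[-2, -2], [6, 5]].
Characteristic polynomial det(A - λI) = λ^2 - 3λ + 2 = 0.
Eigenvalues λ = 2, 1.
For λ=2: (A-λI) row 1 is [-4, -2], so an eigenvector is (-1, 2).
For λ=1: (A-λI) row 1 is [-3, -2], so an eigenvector is (-2, 3).
General solution: c_1e^(2t)(-1,2) + c_2e^(t)(-2,3).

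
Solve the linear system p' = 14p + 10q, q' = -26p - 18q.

p(t) = -2c_1e^(-2t)sin(2t) + c_1e^(-2t)cos(2t) + c_2e^(-2t)sin(2t) + 2c_2e^(-2t)cos(2t), q(t) = 3c_1e^(-2t)sin(2t) - 2c_1e^(-2t)cos(2t) - 2c_2e^(-2t)sin(2t) - 3c_2e^(-2t)cos(2t)

Coefficient matrix A = [[14, 10], [-26, -18]].
Characteristic polynomial det(A - λI) = λ^2 + 4λ + 8 = 0.
Eigenvalues λ = -2 ± 2i (complex conjugate pair).
For λ=-2+2i: an eigenvector is (1,-2) - i(-2,3) = (1 + 2i, -2 - 3i).
A real fundamental pair from Re and Im of e^((-2+2i)t)v: X_1 = e^(-2t)(cos(2t)·(1,-2) + sin(2t)·(-2,3)), X_2 = e^(-2t)(sin(2t)·(1,-2) - cos(2t)·(-2,3)).
General solution: c_1X_1 + c_2X_2.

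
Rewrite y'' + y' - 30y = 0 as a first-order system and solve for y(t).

Let x_1 = y, x_2 = y'. Then x_1' = x_2 and x_2' = 30x_1 - x_2.
A = [[0,1],[30,-1]]; det(A-λI) = λ^2 + λ - 30.
Eigenvalues λ = 5, -6 with eigenvectors (1,5), (1,-6).

y(t) = C_1e^(5t) + C_2e^(-6t)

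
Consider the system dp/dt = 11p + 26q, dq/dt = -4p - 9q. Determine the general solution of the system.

p(t) = -2C_1e^(t)sin(2t) - 3C_1e^(t)cos(2t) - 3C_2e^(t)sin(2t) + 2C_2e^(t)cos(2t), q(t) = C_1e^(t)sin(2t) + C_1e^(t)cos(2t) + C_2e^(t)sin(2t) - C_2e^(t)cos(2t)

Coefficient matrix A = [[11, 26], [-4, -9]].
Characteristic polynomial det(A - λI) = λ^2 - 2λ + 5 = 0.
Eigenvalues λ = 1 ± 2i (complex conjugate pair).
For λ=1+2i: an eigenvector is (-3,1) - i(-2,1) = (-3 + 2i, 1 - i).
A real fundamental pair from Re and Im of e^((1+2i)t)v: X_1 = e^(t)(cos(2t)·(-3,1) + sin(2t)·(-2,1)), X_2 = e^(t)(sin(2t)·(-3,1) - cos(2t)·(-2,1)).
General solution: C_1X_1 + C_2X_2.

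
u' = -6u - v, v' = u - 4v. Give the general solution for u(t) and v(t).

u(t) = c_1e^(-5t) + c_2te^(-5t), v(t) = -c_1e^(-5t) - c_2te^(-5t) - c_2e^(-5t)

Coefficient matrix A = [[-6, -1], [1, -4]].
Characteristic polynomial det(A - λI) = λ^2 + 10λ + 25 = 0.
Single eigenvalue λ = -5 with algebraic multiplicity 2.
Eigenvector v = (1,-1); generalized eigenvector w with (A-λI)w=v is (0,-1).
General solution: e^(-5t)[c_1·v + c_2·(t·v + w)].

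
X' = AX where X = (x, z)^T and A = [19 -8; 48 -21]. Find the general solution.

Coefficient matrix A = [[19, -8], [48, -21]].
Characteristic polynomial det(A - λI) = λ^2 + 2λ - 15 = 0.
Eigenvalues λ = -5, 3.
For λ=-5: (A-λI) row 1 is [24, -8], so an eigenvector is (1, 3).
For λ=3: (A-λI) row 1 is [16, -8], so an eigenvector is (1, 2).
General solution: K_1e^(-5t)(1,3) + K_2e^(3t)(1,2).

x(t) = K_1e^(-5t) + K_2e^(3t), z(t) = 3K_1e^(-5t) + 2K_2e^(3t)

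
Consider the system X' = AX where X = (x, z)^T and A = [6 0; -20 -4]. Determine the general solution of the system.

x(t) = -C_1e^(6t), z(t) = 2C_1e^(6t) - C_2e^(-4t)

Coefficient matrix A = [[6, 0], [-20, -4]].
Characteristic polynomial det(A - λI) = λ^2 - 2λ - 24 = 0.
Eigenvalues λ = 6, -4.
For λ=6: (A-λI) row 2 is [-20, -10], so an eigenvector is (-1, 2).
For λ=-4: (A-λI) row 1 is [10, 0], so an eigenvector is (0, -1).
General solution: C_1e^(6t)(-1,2) + C_2e^(-4t)(0,-1).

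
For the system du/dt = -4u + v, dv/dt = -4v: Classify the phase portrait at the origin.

stable improper node

A = [[-4,1],[0,-4]]; det(A-λI) = λ^2 + 8λ + 16.
repeated λ = -4 with a single eigenvector.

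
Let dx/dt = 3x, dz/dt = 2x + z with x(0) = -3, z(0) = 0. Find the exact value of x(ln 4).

-192

A = [[3,0],[2,1]]; eigenvalues λ = 1, 3.
Eigenvectors: (0,1) for λ=1, (-1,-1) for λ=3.
From the initial condition, c_1 = 3, c_2 = 3.
x(ln 4) = (3)(4^1)(0) + (3)(4^3)(-1) = -192.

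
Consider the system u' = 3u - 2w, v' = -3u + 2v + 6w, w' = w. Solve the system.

Coefficient matrix A = [[3, 0, -2], [-3, 2, 6], [0, 0, 1]].
det(A - λI) = 0 gives eigenvalues λ = 3, 2, 1.
For λ=3: eigenvector (1,-3,0).
For λ=2: eigenvector (0,1,0).
For λ=1: eigenvector (1,-3,1).
General solution: K_1e^(3t)(1,-3,0) + K_2e^(2t)(0,1,0) + K_3e^(t)(1,-3,1).

u(t) = K_1e^(3t) + K_3e^(t), v(t) = -3K_1e^(3t) + K_2e^(2t) - 3K_3e^(t), w(t) = K_3e^(t)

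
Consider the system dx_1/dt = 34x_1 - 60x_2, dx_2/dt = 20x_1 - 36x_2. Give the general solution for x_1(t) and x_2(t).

Coefficient matrix A = [[34, -60], [20, -36]].
Characteristic polynomial det(A - λI) = λ^2 + 2λ - 24 = 0.
Eigenvalues λ = -6, 4.
For λ=-6: (A-λI) row 1 is [40, -60], so an eigenvector is (-3, -2).
For λ=4: (A-λI) row 1 is [30, -60], so an eigenvector is (-2, -1).
General solution: K_1e^(-6t)(-3,-2) + K_2e^(4t)(-2,-1).

x_1(t) = -3K_1e^(-6t) - 2K_2e^(4t), x_2(t) = -2K_1e^(-6t) - K_2e^(4t)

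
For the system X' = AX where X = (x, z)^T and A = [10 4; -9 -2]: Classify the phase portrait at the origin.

A = [[10,4],[-9,-2]]; det(A-λI) = λ^2 - 8λ + 16.
repeated λ = 4 with a single eigenvector.

unstable improper node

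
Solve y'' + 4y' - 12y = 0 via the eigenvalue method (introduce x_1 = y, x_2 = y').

Let x_1 = y, x_2 = y'. Then x_1' = x_2 and x_2' = 12x_1 - 4x_2.
A = [[0,1],[12,-4]]; det(A-λI) = λ^2 + 4λ - 12.
Eigenvalues λ = -6, 2 with eigenvectors (1,-6), (1,2).

y(t) = K_1e^(-6t) + K_2e^(2t)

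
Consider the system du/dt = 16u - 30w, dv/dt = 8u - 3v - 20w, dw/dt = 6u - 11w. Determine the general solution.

Coefficient matrix A = [[16, 0, -30], [8, -3, -20], [6, 0, -11]].
det(A - λI) = 0 gives eigenvalues λ = 4, -3, 1.
For λ=4: eigenvector (5,0,2).
For λ=-3: eigenvector (0,1,0).
For λ=1: eigenvector (2,-1,1).
General solution: c_1e^(4t)(5,0,2) + c_2e^(-3t)(0,1,0) + c_3e^(t)(2,-1,1).

u(t) = 5c_1e^(4t) + 2c_3e^(t), v(t) = c_2e^(-3t) - c_3e^(t), w(t) = 2c_1e^(4t) + c_3e^(t)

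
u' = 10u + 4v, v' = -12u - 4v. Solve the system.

u(t) = -2K_1e^(4t) + K_2e^(2t), v(t) = 3K_1e^(4t) - 2K_2e^(2t)

Coefficient matrix A = [[10, 4], [-12, -4]].
Characteristic polynomial det(A - λI) = λ^2 - 6λ + 8 = 0.
Eigenvalues λ = 4, 2.
For λ=4: (A-λI) row 1 is [6, 4], so an eigenvector is (-2, 3).
For λ=2: (A-λI) row 1 is [8, 4], so an eigenvector is (1, -2).
General solution: K_1e^(4t)(-2,3) + K_2e^(2t)(1,-2).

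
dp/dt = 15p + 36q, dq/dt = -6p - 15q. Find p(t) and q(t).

Coefficient matrix A = [[15, 36], [-6, -15]].
Characteristic polynomial det(A - λI) = λ^2 - 9 = 0.
Eigenvalues λ = -3, 3.
For λ=-3: (A-λI) row 1 is [18, 36], so an eigenvector is (-2, 1).
For λ=3: (A-λI) row 1 is [12, 36], so an eigenvector is (3, -1).
General solution: C_1e^(-3t)(-2,1) + C_2e^(3t)(3,-1).

p(t) = -2C_1e^(-3t) + 3C_2e^(3t), q(t) = C_1e^(-3t) - C_2e^(3t)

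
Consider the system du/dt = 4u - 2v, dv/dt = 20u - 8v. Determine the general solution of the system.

Coefficient matrix A = [[4, -2], [20, -8]].
Characteristic polynomial det(A - λI) = λ^2 + 4λ + 8 = 0.
Eigenvalues λ = -2 ± 2i (complex conjugate pair).
For λ=-2+2i: an eigenvector is (0,1) - i(-1,-3) = (0 + i, 1 + 3i).
A real fundamental pair from Re and Im of e^((-2+2i)t)v: X_1 = e^(-2t)(cos(2t)·(0,1) + sin(2t)·(-1,-3)), X_2 = e^(-2t)(sin(2t)·(0,1) - cos(2t)·(-1,-3)).
General solution: C_1X_1 + C_2X_2.

u(t) = -C_1e^(-2t)sin(2t) + C_2e^(-2t)cos(2t), v(t) = -3C_1e^(-2t)sin(2t) + C_1e^(-2t)cos(2t) + C_2e^(-2t)sin(2t) + 3C_2e^(-2t)cos(2t)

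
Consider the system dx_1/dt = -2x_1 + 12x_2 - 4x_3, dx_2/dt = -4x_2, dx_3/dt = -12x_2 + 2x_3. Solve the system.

Coefficient matrix A = [[-2, 12, -4], [0, -4, 0], [0, -12, 2]].
det(A - λI) = 0 gives eigenvalues λ = -2, 2, -4.
For λ=-2: eigenvector (1,0,0).
For λ=2: eigenvector (-1,0,1).
For λ=-4: eigenvector (-2,1,2).
General solution: K_1e^(-2t)(1,0,0) + K_2e^(2t)(-1,0,1) + K_3e^(-4t)(-2,1,2).

x_1(t) = K_1e^(-2t) - K_2e^(2t) - 2K_3e^(-4t), x_2(t) = K_3e^(-4t), x_3(t) = K_2e^(2t) + 2K_3e^(-4t)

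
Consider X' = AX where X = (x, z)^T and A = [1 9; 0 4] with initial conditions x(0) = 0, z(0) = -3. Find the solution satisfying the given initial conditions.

Coefficient matrix A = [[1, 9], [0, 4]].
Characteristic polynomial det(A - λI) = λ^2 - 5λ + 4 = 0.
Eigenvalues λ = 4, 1.
For λ=4: (A-λI) row 1 is [-3, 9], so an eigenvector is (-3, -1).
For λ=1: (A-λI) row 1 is [0, 9], so an eigenvector is (-1, 0).
General solution: K_1e^(4t)(-3,-1) + K_2e^(t)(-1,0).
Applying x(0)=0, z(0)=-3 gives K_1=3, K_2=-9.

x(t) = -9e^(4t) + 9e^(t), z(t) = -3e^(4t)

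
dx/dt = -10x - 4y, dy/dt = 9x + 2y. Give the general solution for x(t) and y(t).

x(t) = 2C_1e^(-4t) + 2C_2te^(-4t) + C_2e^(-4t), y(t) = -3C_1e^(-4t) - 3C_2te^(-4t) - 2C_2e^(-4t)

Coefficient matrix A = [[-10, -4], [9, 2]].
Characteristic polynomial det(A - λI) = λ^2 + 8λ + 16 = 0.
Single eigenvalue λ = -4 with algebraic multiplicity 2.
Eigenvector v = (2,-3); generalized eigenvector w with (A-λI)w=v is (1,-2).
General solution: e^(-4t)[C_1·v + C_2·(t·v + w)].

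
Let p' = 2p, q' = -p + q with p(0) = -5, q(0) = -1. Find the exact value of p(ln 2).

-20

A = [[2,0],[-1,1]]; eigenvalues λ = 2, 1.
Eigenvectors: (-1,1) for λ=2, (0,-1) for λ=1.
From the initial condition, c_1 = 5, c_2 = 6.
p(ln 2) = (5)(2^2)(-1) + (6)(2^1)(0) = -20.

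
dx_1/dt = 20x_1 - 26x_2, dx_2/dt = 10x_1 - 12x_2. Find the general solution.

Coefficient matrix A = [[20, -26], [10, -12]].
Characteristic polynomial det(A - λI) = λ^2 - 8λ + 20 = 0.
Eigenvalues λ = 4 ± 2i (complex conjugate pair).
For λ=4+2i: an eigenvector is (-3,-2) - i(2,1) = (-3 - 2i, -2 - i).
A real fundamental pair from Re and Im of e^((4+2i)t)v: X_1 = e^(4t)(cos(2t)·(-3,-2) + sin(2t)·(2,1)), X_2 = e^(4t)(sin(2t)·(-3,-2) - cos(2t)·(2,1)).
General solution: K_1X_1 + K_2X_2.

x_1(t) = 2K_1e^(4t)sin(2t) - 3K_1e^(4t)cos(2t) - 3K_2e^(4t)sin(2t) - 2K_2e^(4t)cos(2t), x_2(t) = K_1e^(4t)sin(2t) - 2K_1e^(4t)cos(2t) - 2K_2e^(4t)sin(2t) - K_2e^(4t)cos(2t)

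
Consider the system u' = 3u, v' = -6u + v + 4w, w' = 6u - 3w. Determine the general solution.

Coefficient matrix A = [[3, 0, 0], [-6, 1, 4], [6, 0, -3]].
det(A - λI) = 0 gives eigenvalues λ = 3, -3, 1.
For λ=3: eigenvector (1,-1,1).
For λ=-3: eigenvector (0,1,-1).
For λ=1: eigenvector (0,1,0).
General solution: C_1e^(3t)(1,-1,1) + C_2e^(-3t)(0,1,-1) + C_3e^(t)(0,1,0).

u(t) = C_1e^(3t), v(t) = -C_1e^(3t) + C_2e^(-3t) + C_3e^(t), w(t) = C_1e^(3t) - C_2e^(-3t)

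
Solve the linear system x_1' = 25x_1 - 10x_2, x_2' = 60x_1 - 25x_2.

x_1(t) = -K_1e^(-5t) - K_2e^(5t), x_2(t) = -3K_1e^(-5t) - 2K_2e^(5t)

Coefficient matrix A = [[25, -10], [60, -25]].
Characteristic polynomial det(A - λI) = λ^2 - 25 = 0.
Eigenvalues λ = -5, 5.
For λ=-5: (A-λI) row 1 is [30, -10], so an eigenvector is (-1, -3).
For λ=5: (A-λI) row 1 is [20, -10], so an eigenvector is (-1, -2).
General solution: K_1e^(-5t)(-1,-3) + K_2e^(5t)(-1,-2).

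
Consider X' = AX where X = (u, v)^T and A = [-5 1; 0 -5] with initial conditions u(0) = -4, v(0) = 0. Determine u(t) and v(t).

Coefficient matrix A = [[-5, 1], [0, -5]].
Characteristic polynomial det(A - λI) = λ^2 + 10λ + 25 = 0.
Single eigenvalue λ = -5 with algebraic multiplicity 2.
Eigenvector v = (-1,0); generalized eigenvector w with (A-λI)w=v is (1,-1).
General solution: e^(-5t)[c_1·v + c_2·(t·v + w)].
Applying u(0)=-4, v(0)=0 gives c_1=4, c_2=0.

u(t) = -4e^(-5t), v(t) = 0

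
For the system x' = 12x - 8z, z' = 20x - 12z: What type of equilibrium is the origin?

A = [[12,-8],[20,-12]]; det(A-λI) = λ^2 + 16.
λ = 0 ± 4i: zero real part.

center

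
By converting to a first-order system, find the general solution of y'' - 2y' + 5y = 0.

Let x_1 = y, x_2 = y'. Then x_1' = x_2 and x_2' = -5x_1 + 2x_2.
A = [[0,1],[-5,2]]; det(A-λI) = λ^2 - 2λ + 5.
Eigenvalues λ = 1 ± 2i.

y(t) = c_1e^(t)cos(2t) + c_2e^(t)sin(2t)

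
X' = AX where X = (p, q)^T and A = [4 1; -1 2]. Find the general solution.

Coefficient matrix A = [[4, 1], [-1, 2]].
Characteristic polynomial det(A - λI) = λ^2 - 6λ + 9 = 0.
Single eigenvalue λ = 3 with algebraic multiplicity 2.
Eigenvector v = (-1,1); generalized eigenvector w with (A-λI)w=v is (-2,1).
General solution: e^(3t)[C_1·v + C_2·(t·v + w)].

p(t) = -C_1e^(3t) - C_2te^(3t) - 2C_2e^(3t), q(t) = C_1e^(3t) + C_2te^(3t) + C_2e^(3t)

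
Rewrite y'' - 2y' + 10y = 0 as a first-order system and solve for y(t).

Let x_1 = y, x_2 = y'. Then x_1' = x_2 and x_2' = -10x_1 + 2x_2.
A = [[0,1],[-10,2]]; det(A-λI) = λ^2 - 2λ + 10.
Eigenvalues λ = 1 ± 3i.

y(t) = c_1e^(t)cos(3t) + c_2e^(t)sin(3t)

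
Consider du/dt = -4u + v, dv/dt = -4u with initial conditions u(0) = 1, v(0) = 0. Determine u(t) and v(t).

Coefficient matrix A = [[-4, 1], [-4, 0]].
Characteristic polynomial det(A - λI) = λ^2 + 4λ + 4 = 0.
Single eigenvalue λ = -2 with algebraic multiplicity 2.
Eigenvector v = (-1,-2); generalized eigenvector w with (A-λI)w=v is (-1,-3).
General solution: e^(-2t)[K_1·v + K_2·(t·v + w)].
Applying u(0)=1, v(0)=0 gives K_1=-3, K_2=2.

u(t) = -2te^(-2t) + e^(-2t), v(t) = -4te^(-2t)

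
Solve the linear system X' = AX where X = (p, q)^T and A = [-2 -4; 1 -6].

p(t) = -2K_1e^(-4t) - 2K_2te^(-4t) - 3K_2e^(-4t), q(t) = -K_1e^(-4t) - K_2te^(-4t) - K_2e^(-4t)

Coefficient matrix A = [[-2, -4], [1, -6]].
Characteristic polynomial det(A - λI) = λ^2 + 8λ + 16 = 0.
Single eigenvalue λ = -4 with algebraic multiplicity 2.
Eigenvector v = (-2,-1); generalized eigenvector w with (A-λI)w=v is (-3,-1).
General solution: e^(-4t)[K_1·v + K_2·(t·v + w)].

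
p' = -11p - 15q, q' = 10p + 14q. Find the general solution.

Coefficient matrix A = [[-11, -15], [10, 14]].
Characteristic polynomial det(A - λI) = λ^2 - 3λ - 4 = 0.
Eigenvalues λ = -1, 4.
For λ=-1: (A-λI) row 1 is [-10, -15], so an eigenvector is (3, -2).
For λ=4: (A-λI) row 1 is [-15, -15], so an eigenvector is (-1, 1).
General solution: C_1e^(-t)(3,-2) + C_2e^(4t)(-1,1).

p(t) = 3C_1e^(-t) - C_2e^(4t), q(t) = -2C_1e^(-t) + C_2e^(4t)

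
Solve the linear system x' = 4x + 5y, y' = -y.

x(t) = -C_1e^(-t) - C_2e^(4t), y(t) = C_1e^(-t)

Coefficient matrix A = [[4, 5], [0, -1]].
Characteristic polynomial det(A - λI) = λ^2 - 3λ - 4 = 0.
Eigenvalues λ = -1, 4.
For λ=-1: (A-λI) row 1 is [5, 5], so an eigenvector is (-1, 1).
For λ=4: (A-λI) row 1 is [0, 5], so an eigenvector is (-1, 0).
General solution: C_1e^(-t)(-1,1) + C_2e^(4t)(-1,0).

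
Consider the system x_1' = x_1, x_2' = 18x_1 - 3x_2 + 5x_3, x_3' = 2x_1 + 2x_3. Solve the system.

Coefficient matrix A = [[1, 0, 0], [18, -3, 5], [2, 0, 2]].
det(A - λI) = 0 gives eigenvalues λ = 1, -3, 2.
For λ=1: eigenvector (1,2,-2).
For λ=-3: eigenvector (0,1,0).
For λ=2: eigenvector (0,1,1).
General solution: c_1e^(t)(1,2,-2) + c_2e^(-3t)(0,1,0) + c_3e^(2t)(0,1,1).

x_1(t) = c_1e^(t), x_2(t) = 2c_1e^(t) + c_2e^(-3t) + c_3e^(2t), x_3(t) = -2c_1e^(t) + c_3e^(2t)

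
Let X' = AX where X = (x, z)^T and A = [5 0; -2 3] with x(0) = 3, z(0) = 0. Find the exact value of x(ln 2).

A = [[5,0],[-2,3]]; eigenvalues λ = 3, 5.
Eigenvectors: (0,-1) for λ=3, (-1,1) for λ=5.
From the initial condition, c_1 = -3, c_2 = -3.
x(ln 2) = (-3)(2^3)(0) + (-3)(2^5)(-1) = 96.

96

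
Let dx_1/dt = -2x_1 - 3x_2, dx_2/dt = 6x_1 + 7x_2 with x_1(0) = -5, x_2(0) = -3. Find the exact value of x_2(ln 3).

A = [[-2,-3],[6,7]]; eigenvalues λ = 4, 1.
Eigenvectors: (1,-2) for λ=4, (-1,1) for λ=1.
From the initial condition, c_1 = 8, c_2 = 13.
x_2(ln 3) = (8)(3^4)(-2) + (13)(3^1)(1) = -1257.

-1257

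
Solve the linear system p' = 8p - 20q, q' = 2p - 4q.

p(t) = K_1e^(2t)sin(2t) - 3K_1e^(2t)cos(2t) - 3K_2e^(2t)sin(2t) - K_2e^(2t)cos(2t), q(t) = -K_1e^(2t)cos(2t) - K_2e^(2t)sin(2t)

Coefficient matrix A = [[8, -20], [2, -4]].
Characteristic polynomial det(A - λI) = λ^2 - 4λ + 8 = 0.
Eigenvalues λ = 2 ± 2i (complex conjugate pair).
For λ=2+2i: an eigenvector is (-3,-1) - i(1,0) = (-3 - i, -1).
A real fundamental pair from Re and Im of e^((2+2i)t)v: X_1 = e^(2t)(cos(2t)·(-3,-1) + sin(2t)·(1,0)), X_2 = e^(2t)(sin(2t)·(-3,-1) - cos(2t)·(1,0)).
General solution: K_1X_1 + K_2X_2.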